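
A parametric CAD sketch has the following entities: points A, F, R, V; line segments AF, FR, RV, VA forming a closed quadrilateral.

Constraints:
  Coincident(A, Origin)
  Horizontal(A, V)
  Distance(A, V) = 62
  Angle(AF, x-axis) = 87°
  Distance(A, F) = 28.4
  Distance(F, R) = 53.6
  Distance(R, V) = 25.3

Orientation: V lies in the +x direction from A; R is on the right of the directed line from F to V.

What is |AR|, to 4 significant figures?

40.10

Checks: |FR| = 53.60 ✓; |RV| = 25.30 ✓.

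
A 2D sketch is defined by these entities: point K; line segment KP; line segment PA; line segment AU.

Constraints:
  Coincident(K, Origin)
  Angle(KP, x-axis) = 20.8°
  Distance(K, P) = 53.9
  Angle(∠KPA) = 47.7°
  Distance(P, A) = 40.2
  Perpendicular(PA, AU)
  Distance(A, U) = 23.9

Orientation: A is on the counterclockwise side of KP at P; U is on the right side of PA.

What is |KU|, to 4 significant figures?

63.89

K is at the origin; KP runs at 20.8° with length 53.9, so P = 53.9·(cos 20.8°, sin 20.8°) = (50.39, 19.14). ∠KPA = 47.7°, so PA runs at 20.8° + (180° − 47.7°) = 153.1° from the x-axis; with |PA| = 40.2, A = P + 40.2·(cos 153.1°, sin 153.1°) = (14.54, 37.33). PA is perpendicular to AU; with |AU| = 23.9 on the right of PA, U = A + 23.9·(0.4524, 0.8918) = (25.35, 58.64). Then |KU| = |U − K| = 63.89.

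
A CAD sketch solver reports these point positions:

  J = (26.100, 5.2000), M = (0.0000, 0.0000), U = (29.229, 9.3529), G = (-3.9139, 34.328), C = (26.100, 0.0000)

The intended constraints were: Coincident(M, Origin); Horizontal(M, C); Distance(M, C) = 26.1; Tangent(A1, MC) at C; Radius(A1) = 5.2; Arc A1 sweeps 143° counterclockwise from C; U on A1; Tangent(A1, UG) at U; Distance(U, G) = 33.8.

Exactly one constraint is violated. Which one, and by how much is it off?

Distance(U, G) = 33.8 — off by 7.70.

M = (0.00, 0.00) ✓; M.y = 0.00, C.y = 0.00 ✓; |MC| = 26.10 ✓; ∠(JC, CM) = 90.00° ✓; |JC| = 5.200 ✓; bearing(J→U) − bearing(J→C) = 143.0° ✓; |JU| = 5.200 ✓; ∠(JU, UG) = 90.00° ✓; |UG| = 41.50 ✗.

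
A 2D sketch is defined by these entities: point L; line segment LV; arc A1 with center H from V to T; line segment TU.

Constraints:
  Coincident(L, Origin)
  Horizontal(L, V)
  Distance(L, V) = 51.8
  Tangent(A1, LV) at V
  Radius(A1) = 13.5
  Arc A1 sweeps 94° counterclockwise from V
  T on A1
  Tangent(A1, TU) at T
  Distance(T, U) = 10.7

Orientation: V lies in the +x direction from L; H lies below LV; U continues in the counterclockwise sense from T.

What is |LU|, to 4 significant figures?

46.45

On A1, V sits at bearing 90° from H; a 94° counterclockwise sweep puts T at bearing 184°, so T = H + 13.5·(cos 184°, sin 184°) = (38.33, -14.44). Tangency of A1 to TU means the radius HT is perpendicular to TU, so TU runs along (−sin 184°, cos 184°); with |TU| = 10.7, U = (39.08, -25.12). Then |LU| = |U − L| = 46.45.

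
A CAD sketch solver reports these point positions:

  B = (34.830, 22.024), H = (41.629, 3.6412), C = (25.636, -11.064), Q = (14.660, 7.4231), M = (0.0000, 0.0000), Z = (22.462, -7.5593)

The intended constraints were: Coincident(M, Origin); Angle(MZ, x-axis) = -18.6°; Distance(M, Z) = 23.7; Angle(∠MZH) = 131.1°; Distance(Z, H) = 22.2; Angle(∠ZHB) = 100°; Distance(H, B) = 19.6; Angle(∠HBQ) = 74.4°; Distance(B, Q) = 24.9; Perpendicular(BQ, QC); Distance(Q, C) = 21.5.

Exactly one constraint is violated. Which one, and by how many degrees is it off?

Perpendicular(BQ, QC) — off by 5.20°.

M = (0.00, 0.00) ✓; MZ at -18.60° ✓; |MZ| = 23.70 ✓; ∠MZH = 131.1° ✓; |ZH| = 22.20 ✓; ∠ZHB = 100.0° ✓; |HB| = 19.60 ✓; ∠HBQ = 74.40° ✓; |BQ| = 24.90 ✓; ∠(BQ, QC) = 84.80° ✗; |QC| = 21.50 ✓.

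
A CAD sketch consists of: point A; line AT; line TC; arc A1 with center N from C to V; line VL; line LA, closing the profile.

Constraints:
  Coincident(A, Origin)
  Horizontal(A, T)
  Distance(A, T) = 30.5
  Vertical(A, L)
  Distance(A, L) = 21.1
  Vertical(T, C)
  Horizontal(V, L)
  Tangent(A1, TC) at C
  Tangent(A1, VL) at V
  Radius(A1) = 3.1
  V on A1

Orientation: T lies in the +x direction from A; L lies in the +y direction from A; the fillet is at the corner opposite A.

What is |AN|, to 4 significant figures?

32.78

A and L share the same x with |AL| = 21.1 and L on the +y side, so L = (0.000, 21.10). The virtual corner opposite A is at (30.50, 21.10). Since A1 is tangent to TC there, NC ⟂ TC and the tangent condition forces NV to be normal to VL, with radius 3.1, so the center N sits 3.1 in from both sides at N = (27.40, 18.00). Then |AN| = |N − A| = 32.78.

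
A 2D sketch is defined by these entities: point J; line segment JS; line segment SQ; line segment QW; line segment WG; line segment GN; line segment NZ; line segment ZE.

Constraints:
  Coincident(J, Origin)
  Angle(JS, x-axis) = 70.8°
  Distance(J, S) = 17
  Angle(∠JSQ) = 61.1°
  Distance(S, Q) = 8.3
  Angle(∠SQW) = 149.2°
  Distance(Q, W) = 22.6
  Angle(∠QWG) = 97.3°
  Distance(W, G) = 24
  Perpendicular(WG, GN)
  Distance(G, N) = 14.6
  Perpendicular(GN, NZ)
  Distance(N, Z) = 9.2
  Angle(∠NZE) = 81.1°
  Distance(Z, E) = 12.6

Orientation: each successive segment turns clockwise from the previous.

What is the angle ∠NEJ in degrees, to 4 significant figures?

52.62°

J is at the origin; JS runs at 70.8° with length 17.0, so S = (5.591, 16.05). ∠JSQ = 61.1° gives SQ at -48.10° from the x-axis; with |SQ| = 8.3, Q = (11.13, 9.877). ∠SQW = 149.2° gives QW at -78.90° from the x-axis; with |QW| = 22.6, W = (15.48, -12.30). ∠QWG = 97.3° gives WG at -161.6° from the x-axis; with |WG| = 24.0, G = (-7.288, -19.88). WG is perpendicular to GN, so GN runs at 108.4°; with |GN| = 14.6, N = (-11.90, -6.023). The perpendicularity gives NZ at right angles to GN, so NZ runs at 18.40°; with |NZ| = 9.2, Z = (-3.167, -3.119). ∠NZE = 81.1° gives ZE at -80.50° from the x-axis; with |ZE| = 12.6, E = (-1.088, -15.55). Then cos ∠NEJ = EN·EJ / (|EN||EJ|), giving 52.62°.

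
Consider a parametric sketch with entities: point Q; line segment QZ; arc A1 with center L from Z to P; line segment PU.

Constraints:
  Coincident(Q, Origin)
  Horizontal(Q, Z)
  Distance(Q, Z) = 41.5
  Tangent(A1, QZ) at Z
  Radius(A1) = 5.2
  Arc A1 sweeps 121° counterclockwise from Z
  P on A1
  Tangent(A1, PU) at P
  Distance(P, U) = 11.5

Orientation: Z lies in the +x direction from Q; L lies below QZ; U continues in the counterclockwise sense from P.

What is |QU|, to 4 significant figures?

46.48

Q is at the origin; Q and Z share the same y with |QZ| = 41.5 and Z on the +x side, so Z = (41.50, 0.000). The tangent condition forces LZ to be normal to QZ, so L = Z + (0, -5.2) = (41.50, -5.200). On A1, Z sits at bearing 90° from L; a 121° counterclockwise sweep puts P at bearing 211°, so P = L + 5.2·(cos 211°, sin 211°) = (37.04, -7.878). Tangency of A1 to PU means the radius LP is perpendicular to PU, so PU runs along (−sin 211°, cos 211°); with |PU| = 11.5, U = (42.97, -17.74). Then |QU| = |U − Q| = 46.48.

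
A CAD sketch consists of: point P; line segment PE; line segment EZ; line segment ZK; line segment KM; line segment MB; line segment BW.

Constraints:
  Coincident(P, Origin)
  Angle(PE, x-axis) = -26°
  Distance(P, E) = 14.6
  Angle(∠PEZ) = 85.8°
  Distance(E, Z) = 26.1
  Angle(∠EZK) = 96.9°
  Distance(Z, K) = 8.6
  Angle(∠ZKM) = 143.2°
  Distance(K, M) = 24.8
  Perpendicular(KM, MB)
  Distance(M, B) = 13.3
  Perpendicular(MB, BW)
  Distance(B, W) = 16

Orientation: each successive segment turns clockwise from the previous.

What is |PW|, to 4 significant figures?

11.32

P is at the origin; PE runs at -26.0° with length 14.6, so E = (13.12, -6.400). ∠PEZ = 85.8° gives EZ at -120.2° from the x-axis; with |EZ| = 26.1, Z = (-0.006428, -28.96). ∠EZK = 96.9° gives ZK at 156.7° from the x-axis; with |ZK| = 8.6, K = (-7.905, -25.56). ∠ZKM = 143.2° gives KM at 119.9° from the x-axis; with |KM| = 24.8, M = (-20.27, -4.057). KM ⟂ MB, so MB runs at 29.90°; with |MB| = 13.3, B = (-8.738, 2.573). The perpendicularity gives BW at right angles to MB, so BW runs at -60.10°; with |BW| = 16.0, W = (-0.7620, -11.30). Then |PW| = |W − P| = 11.32.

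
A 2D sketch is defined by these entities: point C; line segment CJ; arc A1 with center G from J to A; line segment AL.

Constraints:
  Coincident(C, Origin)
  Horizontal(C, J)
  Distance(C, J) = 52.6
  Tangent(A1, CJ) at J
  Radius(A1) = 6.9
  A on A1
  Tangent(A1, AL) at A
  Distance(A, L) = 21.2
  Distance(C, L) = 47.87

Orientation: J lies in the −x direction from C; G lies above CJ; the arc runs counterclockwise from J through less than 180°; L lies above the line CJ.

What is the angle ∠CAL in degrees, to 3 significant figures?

81.4°

C is at the origin; CJ is horizontal with |CJ| = 52.6 and J on the −x side, so J = (-52.6, 0.00). Since A1 is tangent to CJ there, GJ ⟂ CJ, so G = J + (0, 6.9) = (-52.6, 6.90). Since GA ⟂ AL (tangency), |GL| = √(6.9² + 21.2²) = 22.3 regardless of where A sits on A1. So L lies on both circle(C, 47.87) and circle(G, 22.3); the above-CJ intersection is L = (-40.5, 25.6). A is the foot of the tangent from L: A = (-45.9, 5.12).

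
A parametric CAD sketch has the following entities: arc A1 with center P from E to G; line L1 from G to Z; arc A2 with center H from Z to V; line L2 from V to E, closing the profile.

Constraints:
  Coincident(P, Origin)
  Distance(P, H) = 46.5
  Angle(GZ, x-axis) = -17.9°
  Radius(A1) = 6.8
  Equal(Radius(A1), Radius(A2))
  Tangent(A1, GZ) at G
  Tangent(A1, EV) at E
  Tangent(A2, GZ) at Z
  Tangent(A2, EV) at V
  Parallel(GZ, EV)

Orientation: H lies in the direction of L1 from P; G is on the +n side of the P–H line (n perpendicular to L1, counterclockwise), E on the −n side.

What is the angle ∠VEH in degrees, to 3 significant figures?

8.32°

The slot axis is L1's direction at -17.9°, so u = (cos -17.9°, sin -17.9°) = (0.952, -0.307) and n = (−sin -17.9°, cos -17.9°) = (0.307, 0.952). P is at the origin and H lies 46.5 along u from P, so H = 46.5·u = (44.2, -14.3). Tangency of A1 to both parallel lines with radius 6.8 puts G and E at P ± 6.8·n: G = (2.09, 6.47), E = (-2.09, -6.47). Equal radii place Z and V the same way about H: Z = H + 6.8·n = (46.3, -7.82), V = H − 6.8·n = (42.2, -20.8). Then cos ∠VEH = EV·EH / (|EV||EH|), giving 8.32°.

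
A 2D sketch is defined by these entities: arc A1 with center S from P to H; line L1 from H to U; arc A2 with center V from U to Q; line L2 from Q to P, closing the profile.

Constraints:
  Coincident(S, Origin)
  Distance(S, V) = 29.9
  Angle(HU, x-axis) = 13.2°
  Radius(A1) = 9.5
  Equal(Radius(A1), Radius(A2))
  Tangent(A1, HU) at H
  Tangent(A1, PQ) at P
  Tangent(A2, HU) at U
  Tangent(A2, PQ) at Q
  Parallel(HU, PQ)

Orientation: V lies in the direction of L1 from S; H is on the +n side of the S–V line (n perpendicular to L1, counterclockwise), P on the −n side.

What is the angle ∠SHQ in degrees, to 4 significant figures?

57.57°

The slot axis is L1's direction at 13.2°, so u = (cos 13.2°, sin 13.2°) = (0.9736, 0.2284) and n = (−sin 13.2°, cos 13.2°) = (-0.2284, 0.9736). S is at the origin and V lies 29.9 along u from S, so V = 29.9·u = (29.11, 6.828). Tangency of A1 to both parallel lines with radius 9.5 puts H and P at S ± 9.5·n: H = (-2.169, 9.249), P = (2.169, -9.249). Equal radii place U and Q the same way about V: U = V + 9.5·n = (26.94, 16.08), Q = V − 9.5·n = (31.28, -2.421). Then cos ∠SHQ = HS·HQ / (|HS||HQ|), giving 57.57°.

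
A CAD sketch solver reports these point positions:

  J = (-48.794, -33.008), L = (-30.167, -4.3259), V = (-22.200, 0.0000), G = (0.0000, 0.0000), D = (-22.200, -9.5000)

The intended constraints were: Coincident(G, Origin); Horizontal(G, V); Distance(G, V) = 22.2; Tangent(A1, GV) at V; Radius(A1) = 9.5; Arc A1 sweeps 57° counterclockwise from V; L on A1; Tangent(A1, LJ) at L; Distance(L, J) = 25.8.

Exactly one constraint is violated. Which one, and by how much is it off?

Distance(L, J) = 25.8 — off by 8.40.

G = (0.00, 0.00) ✓; G.y = 0.00, V.y = 0.00 ✓; |GV| = 22.20 ✓; ∠(DV, VG) = 90.00° ✓; |DV| = 9.500 ✓; bearing(D→L) − bearing(D→V) = 57.00° ✓; |DL| = 9.500 ✓; ∠(DL, LJ) = 90.00° ✓; |LJ| = 34.20 ✗.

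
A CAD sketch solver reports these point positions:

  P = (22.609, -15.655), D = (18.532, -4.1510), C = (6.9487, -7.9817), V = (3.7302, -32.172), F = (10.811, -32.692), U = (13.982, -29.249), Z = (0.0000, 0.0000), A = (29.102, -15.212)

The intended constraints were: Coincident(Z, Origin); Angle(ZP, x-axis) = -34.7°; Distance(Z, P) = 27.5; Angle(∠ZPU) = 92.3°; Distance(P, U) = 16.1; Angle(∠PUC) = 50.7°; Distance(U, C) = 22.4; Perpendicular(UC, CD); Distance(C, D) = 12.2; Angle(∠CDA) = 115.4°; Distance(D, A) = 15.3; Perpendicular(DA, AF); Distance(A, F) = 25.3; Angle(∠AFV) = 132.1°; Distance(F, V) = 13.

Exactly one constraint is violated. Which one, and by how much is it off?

Distance(F, V) = 13 — off by 5.90.

Z = (0.00, 0.00) ✓; ZP at -34.70° ✓; |ZP| = 27.50 ✓; ∠ZPU = 92.30° ✓; |PU| = 16.10 ✓; ∠PUC = 50.70° ✓; |UC| = 22.40 ✓; ∠(UC, CD) = 90.00° ✓; |CD| = 12.20 ✓; ∠CDA = 115.4° ✓; |DA| = 15.30 ✓; ∠(DA, AF) = 90.00° ✓; |AF| = 25.30 ✓; ∠AFV = 132.1° ✓; |FV| = 7.100 ✗.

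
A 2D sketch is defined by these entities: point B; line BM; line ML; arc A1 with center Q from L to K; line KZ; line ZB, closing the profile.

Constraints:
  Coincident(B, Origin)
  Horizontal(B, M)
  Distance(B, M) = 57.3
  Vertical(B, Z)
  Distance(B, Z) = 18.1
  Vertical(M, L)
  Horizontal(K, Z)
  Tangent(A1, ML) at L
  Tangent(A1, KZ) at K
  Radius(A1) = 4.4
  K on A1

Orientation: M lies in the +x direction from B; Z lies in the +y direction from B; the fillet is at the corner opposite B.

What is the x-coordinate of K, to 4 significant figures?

52.90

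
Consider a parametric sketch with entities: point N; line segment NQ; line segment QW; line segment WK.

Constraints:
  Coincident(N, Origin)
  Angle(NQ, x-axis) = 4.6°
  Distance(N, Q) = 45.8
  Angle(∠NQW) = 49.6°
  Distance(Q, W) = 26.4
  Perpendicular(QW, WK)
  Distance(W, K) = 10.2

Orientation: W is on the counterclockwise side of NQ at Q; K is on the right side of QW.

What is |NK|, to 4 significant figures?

45.20

N is at the origin; NQ runs at 4.6° with length 45.8, so Q = 45.8·(cos 4.6°, sin 4.6°) = (45.65, 3.673). ∠NQW = 49.6°, so QW runs at 4.6° + (180° − 49.6°) = 135.0° from the x-axis; with |QW| = 26.4, W = Q + 26.4·(cos 135.0°, sin 135.0°) = (26.98, 22.34). QW ⟂ WK; with |WK| = 10.2 on the right of QW, K = W + 10.2·(0.7071, 0.7071) = (34.20, 29.55). Then |NK| = |K − N| = 45.20.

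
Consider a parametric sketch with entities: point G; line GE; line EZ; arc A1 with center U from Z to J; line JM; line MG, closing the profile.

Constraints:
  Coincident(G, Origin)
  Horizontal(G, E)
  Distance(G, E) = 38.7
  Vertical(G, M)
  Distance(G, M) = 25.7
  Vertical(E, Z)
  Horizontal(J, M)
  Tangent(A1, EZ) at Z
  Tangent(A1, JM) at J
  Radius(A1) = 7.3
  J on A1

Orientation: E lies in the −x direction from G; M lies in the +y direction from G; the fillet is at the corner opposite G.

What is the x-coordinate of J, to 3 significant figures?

-31.4

G is at the origin; G and E share the same y with |GE| = 38.7 and E on the −x side, so E = (-38.7, 0.00). G and M share the same x with |GM| = 25.7 and M on the +y side, so M = (0.00, 25.7). The virtual corner opposite G is at (-38.7, 25.7). Tangency of A1 to EZ means the radius UZ is perpendicular to EZ and since A1 is tangent to JM there, UJ ⟂ JM, with radius 7.3, so the center U sits 7.3 in from both sides at U = (-31.4, 18.4). That places the tangent points at Z = (-38.7, 18.4) on EZ and J = (-31.4, 25.7) on JM. So J.x = -31.4.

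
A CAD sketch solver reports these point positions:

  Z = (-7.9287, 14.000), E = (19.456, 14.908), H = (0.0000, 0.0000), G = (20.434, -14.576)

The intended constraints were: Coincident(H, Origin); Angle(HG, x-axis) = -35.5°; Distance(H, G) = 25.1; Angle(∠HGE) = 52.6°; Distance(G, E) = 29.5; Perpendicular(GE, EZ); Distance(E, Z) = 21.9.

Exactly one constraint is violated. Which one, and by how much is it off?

Distance(E, Z) = 21.9 — off by 5.50.

H = (0.00, 0.00) ✓; HG at -35.50° ✓; |HG| = 25.10 ✓; ∠HGE = 52.60° ✓; |GE| = 29.50 ✓; ∠(GE, EZ) = 90.00° ✓; |EZ| = 27.40 ✗.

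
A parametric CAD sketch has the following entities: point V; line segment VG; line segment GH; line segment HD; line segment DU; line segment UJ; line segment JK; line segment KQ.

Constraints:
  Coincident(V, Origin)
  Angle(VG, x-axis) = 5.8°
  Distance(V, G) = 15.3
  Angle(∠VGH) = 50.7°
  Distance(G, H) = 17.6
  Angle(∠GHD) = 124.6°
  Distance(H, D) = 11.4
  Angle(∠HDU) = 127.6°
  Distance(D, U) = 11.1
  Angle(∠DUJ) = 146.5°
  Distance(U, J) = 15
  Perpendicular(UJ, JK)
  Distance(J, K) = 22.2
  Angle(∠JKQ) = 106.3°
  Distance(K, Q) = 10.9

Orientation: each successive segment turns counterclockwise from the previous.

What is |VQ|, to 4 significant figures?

12.10

UJ ⟂ JK, so JK runs at 6.400°; with |JK| = 22.2, K = (10.22, -10.42). ∠JKQ = 106.3° gives KQ at 80.10° from the x-axis; with |KQ| = 10.9, Q = (12.10, 0.3164). Then |VQ| = |Q − V| = 12.10.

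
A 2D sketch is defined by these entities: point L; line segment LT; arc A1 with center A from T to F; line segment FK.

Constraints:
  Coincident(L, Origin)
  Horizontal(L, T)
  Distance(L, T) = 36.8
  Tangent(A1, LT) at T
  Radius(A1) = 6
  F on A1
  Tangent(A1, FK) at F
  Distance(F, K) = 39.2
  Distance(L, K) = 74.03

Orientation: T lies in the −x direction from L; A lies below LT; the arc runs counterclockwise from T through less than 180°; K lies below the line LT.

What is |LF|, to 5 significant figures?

41.424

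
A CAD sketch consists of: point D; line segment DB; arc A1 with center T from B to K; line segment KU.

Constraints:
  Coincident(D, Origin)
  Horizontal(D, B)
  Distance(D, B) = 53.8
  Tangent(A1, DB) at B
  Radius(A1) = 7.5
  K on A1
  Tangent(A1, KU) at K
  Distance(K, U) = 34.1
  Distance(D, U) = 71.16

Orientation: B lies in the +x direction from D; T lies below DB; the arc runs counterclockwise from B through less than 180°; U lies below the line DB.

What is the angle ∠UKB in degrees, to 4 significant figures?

125.9°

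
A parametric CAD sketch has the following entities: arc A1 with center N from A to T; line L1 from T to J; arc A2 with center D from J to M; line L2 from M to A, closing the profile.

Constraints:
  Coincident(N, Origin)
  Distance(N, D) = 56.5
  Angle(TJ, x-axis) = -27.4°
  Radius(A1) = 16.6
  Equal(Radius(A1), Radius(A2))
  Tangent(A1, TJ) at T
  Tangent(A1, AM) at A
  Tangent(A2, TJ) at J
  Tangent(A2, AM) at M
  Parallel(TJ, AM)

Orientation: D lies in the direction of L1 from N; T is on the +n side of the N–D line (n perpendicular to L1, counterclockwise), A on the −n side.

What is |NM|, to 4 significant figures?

58.89

Tangency of A1 to both parallel lines with radius 16.6 puts T and A at N ± 16.6·n: T = (7.639, 14.74), A = (-7.639, -14.74). Equal radii place J and M the same way about D: J = D + 16.6·n = (57.80, -11.26), M = D − 16.6·n = (42.52, -40.74). Then |NM| = |M − N| = 58.89.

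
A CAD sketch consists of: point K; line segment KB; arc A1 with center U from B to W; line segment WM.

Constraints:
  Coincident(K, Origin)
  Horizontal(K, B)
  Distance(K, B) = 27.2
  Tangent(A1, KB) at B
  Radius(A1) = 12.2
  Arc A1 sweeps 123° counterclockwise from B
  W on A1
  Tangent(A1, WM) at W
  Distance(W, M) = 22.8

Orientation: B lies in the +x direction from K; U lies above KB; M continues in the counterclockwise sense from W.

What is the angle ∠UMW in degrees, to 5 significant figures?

28.151°

K is at the origin; KB is horizontal with |KB| = 27.2 and B on the +x side, so B = (27.200, 0.0000). Tangency of A1 to KB means the radius UB is perpendicular to KB, so U = B + (0, 12.2) = (27.200, 12.200). On A1, B sits at bearing -90° from U; a 123° counterclockwise sweep puts W at bearing 33°, so W = U + 12.2·(cos 33°, sin 33°) = (37.432, 18.845). The tangent condition forces UW to be normal to WM, so WM runs along (−sin 33°, cos 33°); with |WM| = 22.8, M = (25.014, 37.966). Then cos ∠UMW = MU·MW / (|MU||MW|), giving 28.151°.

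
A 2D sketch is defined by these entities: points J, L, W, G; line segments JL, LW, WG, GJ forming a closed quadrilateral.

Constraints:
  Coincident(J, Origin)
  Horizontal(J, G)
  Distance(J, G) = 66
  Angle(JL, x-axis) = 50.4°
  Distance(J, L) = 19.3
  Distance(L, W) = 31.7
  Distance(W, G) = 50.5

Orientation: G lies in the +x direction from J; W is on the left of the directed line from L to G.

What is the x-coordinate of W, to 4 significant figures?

33.38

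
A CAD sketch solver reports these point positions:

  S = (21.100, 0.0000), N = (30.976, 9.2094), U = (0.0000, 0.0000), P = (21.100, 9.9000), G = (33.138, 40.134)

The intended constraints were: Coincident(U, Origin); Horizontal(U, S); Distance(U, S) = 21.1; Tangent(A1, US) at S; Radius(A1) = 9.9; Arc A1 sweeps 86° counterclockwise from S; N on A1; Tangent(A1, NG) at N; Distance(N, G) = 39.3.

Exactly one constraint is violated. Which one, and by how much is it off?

Distance(N, G) = 39.3 — off by 8.30.

U = (0.00, 0.00) ✓; U.y = 0.00, S.y = 0.00 ✓; |US| = 21.10 ✓; ∠(PS, SU) = 90.00° ✓; |PS| = 9.900 ✓; bearing(P→N) − bearing(P→S) = 86.00° ✓; |PN| = 9.900 ✓; ∠(PN, NG) = 90.00° ✓; |NG| = 31.00 ✗.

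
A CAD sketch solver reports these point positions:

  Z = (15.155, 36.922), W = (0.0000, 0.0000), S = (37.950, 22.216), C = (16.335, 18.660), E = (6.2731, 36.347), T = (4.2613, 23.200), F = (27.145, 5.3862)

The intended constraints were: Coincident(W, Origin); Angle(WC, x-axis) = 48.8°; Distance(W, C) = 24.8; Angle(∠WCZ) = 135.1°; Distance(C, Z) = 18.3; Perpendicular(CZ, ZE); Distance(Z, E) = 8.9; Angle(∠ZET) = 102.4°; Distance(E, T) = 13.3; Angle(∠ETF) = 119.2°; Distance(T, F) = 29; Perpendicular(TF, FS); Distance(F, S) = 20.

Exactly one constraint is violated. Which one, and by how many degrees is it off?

Perpendicular(TF, FS) — off by 5.20°.

W = (0.00, 0.00) ✓; WC at 48.80° ✓; |WC| = 24.80 ✓; ∠WCZ = 135.1° ✓; |CZ| = 18.30 ✓; ∠(CZ, ZE) = 90.01° ✓; |ZE| = 8.900 ✓; ∠ZET = 102.4° ✓; |ET| = 13.30 ✓; ∠ETF = 119.2° ✓; |TF| = 29.00 ✓; ∠(TF, FS) = 95.20° ✗; |FS| = 20.00 ✓.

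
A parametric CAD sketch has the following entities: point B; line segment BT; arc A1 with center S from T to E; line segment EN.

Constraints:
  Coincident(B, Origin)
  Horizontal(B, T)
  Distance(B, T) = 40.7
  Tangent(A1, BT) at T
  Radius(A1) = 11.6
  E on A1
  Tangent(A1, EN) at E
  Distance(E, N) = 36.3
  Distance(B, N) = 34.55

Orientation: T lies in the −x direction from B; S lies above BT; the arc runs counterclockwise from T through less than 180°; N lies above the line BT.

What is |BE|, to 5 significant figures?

31.836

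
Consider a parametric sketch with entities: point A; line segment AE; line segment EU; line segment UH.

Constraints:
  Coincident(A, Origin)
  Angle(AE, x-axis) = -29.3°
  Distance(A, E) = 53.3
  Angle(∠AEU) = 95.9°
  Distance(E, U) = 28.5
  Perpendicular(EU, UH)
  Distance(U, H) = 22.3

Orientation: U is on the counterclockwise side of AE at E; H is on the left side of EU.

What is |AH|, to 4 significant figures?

45.81

A is at the origin; AE runs at -29.3° with length 53.3, so E = 53.3·(cos -29.3°, sin -29.3°) = (46.48, -26.08). ∠AEU = 95.9°, so EU runs at -29.3° + (180° − 95.9°) = 54.80° from the x-axis; with |EU| = 28.5, U = E + 28.5·(cos 54.80°, sin 54.80°) = (62.91, -2.795). EU ⟂ UH; with |UH| = 22.3 on the left of EU, H = U + 22.3·(-0.8171, 0.5764) = (44.69, 10.06). Then |AH| = |H − A| = 45.81.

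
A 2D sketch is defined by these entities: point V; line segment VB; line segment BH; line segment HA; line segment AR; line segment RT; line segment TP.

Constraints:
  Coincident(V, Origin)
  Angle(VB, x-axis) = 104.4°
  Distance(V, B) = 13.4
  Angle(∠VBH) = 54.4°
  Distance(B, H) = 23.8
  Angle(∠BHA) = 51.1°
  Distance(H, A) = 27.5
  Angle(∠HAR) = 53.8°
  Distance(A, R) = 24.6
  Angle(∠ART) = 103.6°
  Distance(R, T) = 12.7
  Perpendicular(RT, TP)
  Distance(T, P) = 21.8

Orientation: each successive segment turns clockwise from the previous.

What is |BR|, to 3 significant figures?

2.38

V is at the origin; VB runs at 104.4° with length 13.4, so B = (-3.33, 13.0). ∠VBH = 54.4° gives BH at -21.2° from the x-axis; with |BH| = 23.8, H = (18.9, 4.37). ∠BHA = 51.1° gives HA at -150° from the x-axis; with |HA| = 27.5, A = (-4.98, -9.34). ∠HAR = 53.8° gives AR at 83.7° from the x-axis; with |AR| = 24.6, R = (-2.28, 15.1). Then |BR| = |R − B| = 2.38.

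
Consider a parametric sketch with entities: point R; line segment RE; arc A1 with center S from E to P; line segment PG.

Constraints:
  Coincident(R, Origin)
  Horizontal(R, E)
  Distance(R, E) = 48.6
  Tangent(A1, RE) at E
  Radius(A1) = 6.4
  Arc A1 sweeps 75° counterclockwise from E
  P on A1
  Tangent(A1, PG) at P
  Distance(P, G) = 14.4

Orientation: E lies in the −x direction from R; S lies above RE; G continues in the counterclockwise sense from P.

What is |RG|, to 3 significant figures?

43.0

R is at the origin; RE is horizontal with |RE| = 48.6 and E on the −x side, so E = (-48.6, 0.00). Tangency of A1 to RE means the radius SE is perpendicular to RE, so S = E + (0, 6.4) = (-48.6, 6.40). On A1, E sits at bearing -90° from S; a 75° counterclockwise sweep puts P at bearing -15°, so P = S + 6.4·(cos -15°, sin -15°) = (-42.4, 4.74). A1 meets PG tangentially, so SP is at right angles to PG, so PG runs along (−sin -15°, cos -15°); with |PG| = 14.4, G = (-38.7, 18.7). Then |RG| = |G − R| = 43.0.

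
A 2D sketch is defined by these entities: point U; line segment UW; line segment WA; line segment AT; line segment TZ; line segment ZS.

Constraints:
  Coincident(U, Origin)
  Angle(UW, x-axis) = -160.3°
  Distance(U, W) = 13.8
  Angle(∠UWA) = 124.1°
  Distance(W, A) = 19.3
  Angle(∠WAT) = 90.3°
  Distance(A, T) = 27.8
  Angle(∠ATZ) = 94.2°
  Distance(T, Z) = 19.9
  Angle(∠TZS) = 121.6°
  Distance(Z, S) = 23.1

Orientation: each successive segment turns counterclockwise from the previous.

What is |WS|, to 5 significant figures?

17.621

U is at the origin; UW runs at -160.3° with length 13.8, so W = (-12.992, -4.6519). ∠UWA = 124.1° gives WA at -104.40° from the x-axis; with |WA| = 19.3, A = (-17.792, -23.346). ∠WAT = 90.3° gives AT at -14.700° from the x-axis; with |AT| = 27.8, T = (9.0980, -30.400). ∠ATZ = 94.2° gives TZ at 71.100° from the x-axis; with |TZ| = 19.9, Z = (15.544, -11.573). ∠TZS = 121.6° gives ZS at 129.50° from the x-axis; with |ZS| = 23.1, S = (0.85058, 6.2516). Then |WS| = |S − W| = 17.621.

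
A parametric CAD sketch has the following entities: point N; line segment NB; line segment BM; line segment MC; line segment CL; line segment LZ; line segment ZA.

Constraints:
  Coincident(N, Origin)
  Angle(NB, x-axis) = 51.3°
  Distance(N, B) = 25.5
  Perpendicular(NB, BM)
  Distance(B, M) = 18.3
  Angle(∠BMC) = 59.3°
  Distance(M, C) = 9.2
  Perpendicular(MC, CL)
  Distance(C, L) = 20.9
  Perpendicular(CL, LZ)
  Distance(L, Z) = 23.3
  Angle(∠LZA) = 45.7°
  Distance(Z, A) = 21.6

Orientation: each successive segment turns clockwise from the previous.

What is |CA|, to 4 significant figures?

9.853

The perpendicularity gives LZ at right angles to CL, so LZ runs at 20.60°; with |LZ| = 23.3, Z = (36.07, 32.98). ∠LZA = 45.7° gives ZA at -113.7° from the x-axis; with |ZA| = 21.6, A = (27.39, 13.21). Then |CA| = |A − C| = 9.853.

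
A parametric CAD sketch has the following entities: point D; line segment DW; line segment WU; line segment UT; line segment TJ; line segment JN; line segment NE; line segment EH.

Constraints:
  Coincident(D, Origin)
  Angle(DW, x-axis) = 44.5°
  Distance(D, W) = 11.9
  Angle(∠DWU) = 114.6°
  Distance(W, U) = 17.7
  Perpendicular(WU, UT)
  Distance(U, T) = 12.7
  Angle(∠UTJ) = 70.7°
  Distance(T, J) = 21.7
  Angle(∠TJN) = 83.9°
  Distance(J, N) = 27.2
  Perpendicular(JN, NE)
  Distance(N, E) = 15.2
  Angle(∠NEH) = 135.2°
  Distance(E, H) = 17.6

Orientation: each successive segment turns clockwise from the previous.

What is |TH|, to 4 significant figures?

13.91

D is at the origin; DW runs at 44.5° with length 11.9, so W = (8.488, 8.341). ∠DWU = 114.6° gives WU at -20.90° from the x-axis; with |WU| = 17.7, U = (25.02, 2.027). The perpendicularity gives UT at right angles to WU, so UT runs at -110.9°; with |UT| = 12.7, T = (20.49, -9.838). ∠UTJ = 70.7° gives TJ at 139.8° from the x-axis; with |TJ| = 21.7, J = (3.918, 4.169). ∠TJN = 83.9° gives JN at 43.70° from the x-axis; with |JN| = 27.2, N = (23.58, 22.96). The perpendicularity gives NE at right angles to JN, so NE runs at -46.30°; with |NE| = 15.2, E = (34.08, 11.97). ∠NEH = 135.2° gives EH at -91.10° from the x-axis; with |EH| = 17.6, H = (33.75, -5.625). Then |TH| = |H − T| = 13.91.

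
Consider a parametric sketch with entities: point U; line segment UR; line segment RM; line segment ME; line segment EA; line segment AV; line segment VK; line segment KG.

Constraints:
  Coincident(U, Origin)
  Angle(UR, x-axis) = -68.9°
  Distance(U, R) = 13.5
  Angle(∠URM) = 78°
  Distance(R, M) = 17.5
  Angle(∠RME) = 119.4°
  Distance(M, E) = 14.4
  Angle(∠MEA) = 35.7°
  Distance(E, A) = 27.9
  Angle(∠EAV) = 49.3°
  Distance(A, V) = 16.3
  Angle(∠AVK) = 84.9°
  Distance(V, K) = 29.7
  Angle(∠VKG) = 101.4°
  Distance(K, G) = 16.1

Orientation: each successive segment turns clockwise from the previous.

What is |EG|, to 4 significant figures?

22.93

U is at the origin; UR runs at -68.9° with length 13.5, so R = (4.860, -12.59). ∠URM = 78.0° gives RM at -170.9° from the x-axis; with |RM| = 17.5, M = (-12.42, -15.36). ∠RME = 119.4° gives ME at 128.5° from the x-axis; with |ME| = 14.4, E = (-21.38, -4.093). ∠MEA = 35.7° gives EA at -15.80° from the x-axis; with |EA| = 27.9, A = (5.462, -11.69). ∠EAV = 49.3° gives AV at -146.5° from the x-axis; with |AV| = 16.3, V = (-8.130, -20.69). ∠AVK = 84.9° gives VK at 118.4° from the x-axis; with |VK| = 29.7, K = (-22.26, 5.439). ∠VKG = 101.4° gives KG at 39.80° from the x-axis; with |KG| = 16.1, G = (-9.887, 15.75). Then |EG| = |G − E| = 22.93.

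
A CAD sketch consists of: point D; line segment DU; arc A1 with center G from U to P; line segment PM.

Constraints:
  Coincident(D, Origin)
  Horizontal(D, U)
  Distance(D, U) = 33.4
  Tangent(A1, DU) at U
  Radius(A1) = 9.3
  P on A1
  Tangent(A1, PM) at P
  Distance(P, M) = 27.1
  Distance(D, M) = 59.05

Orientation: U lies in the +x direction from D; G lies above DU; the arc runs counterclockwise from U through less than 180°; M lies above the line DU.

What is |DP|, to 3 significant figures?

43.1

Checks: |GP| = 9.300 ✓; ∠(GP, PM) = 90.00° ✓; |PM| = 27.10 ✓; |DM| = 59.05 ✓.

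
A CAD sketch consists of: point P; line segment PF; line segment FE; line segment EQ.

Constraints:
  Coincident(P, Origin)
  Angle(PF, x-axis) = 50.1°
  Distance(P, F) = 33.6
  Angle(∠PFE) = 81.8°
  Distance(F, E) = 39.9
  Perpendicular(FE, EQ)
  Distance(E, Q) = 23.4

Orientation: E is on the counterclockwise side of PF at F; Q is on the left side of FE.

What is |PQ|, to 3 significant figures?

36.5

P is at the origin; PF runs at 50.1° with length 33.6, so F = 33.6·(cos 50.1°, sin 50.1°) = (21.6, 25.8). ∠PFE = 81.8°, so FE runs at 50.1° + (180° − 81.8°) = 148° from the x-axis; with |FE| = 39.9, E = F + 39.9·(cos 148°, sin 148°) = (-12.4, 46.7). FE ⟂ EQ; with |EQ| = 23.4 on the left of FE, Q = E + 23.4·(-0.525, -0.851) = (-24.7, 26.8). Then |PQ| = |Q − P| = 36.5.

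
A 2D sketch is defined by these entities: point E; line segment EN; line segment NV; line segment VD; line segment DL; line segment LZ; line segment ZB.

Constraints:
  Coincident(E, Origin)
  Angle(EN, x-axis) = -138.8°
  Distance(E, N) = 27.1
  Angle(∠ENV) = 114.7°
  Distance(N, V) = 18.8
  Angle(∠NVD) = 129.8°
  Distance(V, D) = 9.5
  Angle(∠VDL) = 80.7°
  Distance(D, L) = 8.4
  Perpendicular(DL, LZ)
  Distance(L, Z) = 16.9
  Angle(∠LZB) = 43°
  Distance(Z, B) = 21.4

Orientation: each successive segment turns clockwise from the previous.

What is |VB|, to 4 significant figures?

11.22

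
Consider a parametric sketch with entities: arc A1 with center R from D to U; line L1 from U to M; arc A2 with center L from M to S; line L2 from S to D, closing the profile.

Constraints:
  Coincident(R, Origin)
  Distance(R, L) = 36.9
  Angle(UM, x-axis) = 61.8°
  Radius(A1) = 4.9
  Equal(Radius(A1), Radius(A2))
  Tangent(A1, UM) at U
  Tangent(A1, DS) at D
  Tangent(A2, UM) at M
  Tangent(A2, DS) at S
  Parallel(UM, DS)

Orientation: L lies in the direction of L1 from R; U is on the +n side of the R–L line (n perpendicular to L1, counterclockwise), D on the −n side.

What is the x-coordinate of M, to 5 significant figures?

13.119

Tangency of A1 to both parallel lines with radius 4.9 puts U and D at R ± 4.9·n: U = (-4.3184, 2.3155), D = (4.3184, -2.3155). Equal radii place M and S the same way about L: M = L + 4.9·n = (13.119, 34.836), S = L − 4.9·n = (21.756, 30.205). So M.x = 13.119.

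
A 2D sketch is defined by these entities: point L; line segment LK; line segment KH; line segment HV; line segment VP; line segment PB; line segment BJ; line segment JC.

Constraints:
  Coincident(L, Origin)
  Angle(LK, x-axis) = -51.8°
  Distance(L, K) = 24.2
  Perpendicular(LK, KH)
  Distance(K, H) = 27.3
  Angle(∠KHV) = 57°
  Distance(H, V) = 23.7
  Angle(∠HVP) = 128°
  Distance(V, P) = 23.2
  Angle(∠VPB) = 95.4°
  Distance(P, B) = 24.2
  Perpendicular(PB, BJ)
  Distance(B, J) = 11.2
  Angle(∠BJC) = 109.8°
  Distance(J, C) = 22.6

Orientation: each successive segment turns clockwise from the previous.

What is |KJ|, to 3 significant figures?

4.44

∠VPB = 95.4° gives PB at -41.4° from the x-axis; with |PB| = 24.2, B = (26.4, -12.4). The perpendicularity gives BJ at right angles to PB, so BJ runs at -131°; with |BJ| = 11.2, J = (19.0, -20.8). Then |KJ| = |J − K| = 4.44.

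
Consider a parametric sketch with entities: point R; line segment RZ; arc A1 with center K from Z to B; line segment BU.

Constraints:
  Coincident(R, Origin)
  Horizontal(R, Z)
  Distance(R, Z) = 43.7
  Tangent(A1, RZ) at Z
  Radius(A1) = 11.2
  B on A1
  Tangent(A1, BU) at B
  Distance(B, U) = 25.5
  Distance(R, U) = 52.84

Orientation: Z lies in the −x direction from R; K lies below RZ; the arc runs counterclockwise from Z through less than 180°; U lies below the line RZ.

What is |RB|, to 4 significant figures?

55.52

Checks: |KB| = 11.20 ✓; ∠(KB, BU) = 90.00° ✓; |BU| = 25.50 ✓; |RU| = 52.84 ✓.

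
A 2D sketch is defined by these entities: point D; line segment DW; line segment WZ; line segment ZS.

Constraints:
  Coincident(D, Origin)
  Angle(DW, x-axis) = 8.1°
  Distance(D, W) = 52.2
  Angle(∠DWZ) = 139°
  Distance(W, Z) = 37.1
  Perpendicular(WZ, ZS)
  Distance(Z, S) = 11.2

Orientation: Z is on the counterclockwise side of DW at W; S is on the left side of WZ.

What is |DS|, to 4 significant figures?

79.89

∠DWZ = 139.0°, so WZ runs at 8.1° + (180° − 139.0°) = 49.10° from the x-axis; with |WZ| = 37.1, Z = W + 37.1·(cos 49.10°, sin 49.10°) = (75.97, 35.40). WZ ⟂ ZS; with |ZS| = 11.2 on the left of WZ, S = Z + 11.2·(-0.7559, 0.6547) = (67.50, 42.73). Then |DS| = |S − D| = 79.89.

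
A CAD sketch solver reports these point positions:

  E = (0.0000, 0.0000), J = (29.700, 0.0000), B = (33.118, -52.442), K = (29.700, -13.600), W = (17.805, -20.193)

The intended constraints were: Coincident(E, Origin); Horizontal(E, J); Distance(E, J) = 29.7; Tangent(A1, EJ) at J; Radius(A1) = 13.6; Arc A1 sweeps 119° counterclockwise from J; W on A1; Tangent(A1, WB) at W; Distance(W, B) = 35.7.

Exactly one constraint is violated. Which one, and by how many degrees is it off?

Tangent(A1, WB) at W — off by 3.60°.

E = (0.00, 0.00) ✓; E.y = 0.00, J.y = 0.00 ✓; |EJ| = 29.70 ✓; ∠(KJ, JE) = 90.00° ✓; |KJ| = 13.60 ✓; bearing(K→W) − bearing(K→J) = 119.0° ✓; |KW| = 13.60 ✓; ∠(KW, WB) = 93.60° ✗; |WB| = 35.70 ✓.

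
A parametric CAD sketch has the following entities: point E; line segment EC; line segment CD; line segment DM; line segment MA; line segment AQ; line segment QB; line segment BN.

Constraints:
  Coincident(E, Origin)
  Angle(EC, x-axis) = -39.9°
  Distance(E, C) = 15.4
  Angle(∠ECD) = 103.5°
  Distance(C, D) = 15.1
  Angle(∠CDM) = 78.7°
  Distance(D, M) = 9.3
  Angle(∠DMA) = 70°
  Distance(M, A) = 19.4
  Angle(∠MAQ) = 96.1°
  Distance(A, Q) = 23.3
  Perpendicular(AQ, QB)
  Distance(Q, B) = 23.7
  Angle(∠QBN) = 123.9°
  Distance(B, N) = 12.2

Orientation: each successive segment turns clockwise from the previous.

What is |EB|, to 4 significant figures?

41.56

E is at the origin; EC runs at -39.9° with length 15.4, so C = (11.81, -9.878). ∠ECD = 103.5° gives CD at -116.4° from the x-axis; with |CD| = 15.1, D = (5.100, -23.40). ∠CDM = 78.7° gives DM at 142.3° from the x-axis; with |DM| = 9.3, M = (-2.258, -17.72). ∠DMA = 70.0° gives MA at 32.30° from the x-axis; with |MA| = 19.4, A = (14.14, -7.350). ∠MAQ = 96.1° gives AQ at -51.60° from the x-axis; with |AQ| = 23.3, Q = (28.61, -25.61). AQ ⟂ QB, so QB runs at -141.6°; with |QB| = 23.7, B = (10.04, -40.33). Then |EB| = |B − E| = 41.56.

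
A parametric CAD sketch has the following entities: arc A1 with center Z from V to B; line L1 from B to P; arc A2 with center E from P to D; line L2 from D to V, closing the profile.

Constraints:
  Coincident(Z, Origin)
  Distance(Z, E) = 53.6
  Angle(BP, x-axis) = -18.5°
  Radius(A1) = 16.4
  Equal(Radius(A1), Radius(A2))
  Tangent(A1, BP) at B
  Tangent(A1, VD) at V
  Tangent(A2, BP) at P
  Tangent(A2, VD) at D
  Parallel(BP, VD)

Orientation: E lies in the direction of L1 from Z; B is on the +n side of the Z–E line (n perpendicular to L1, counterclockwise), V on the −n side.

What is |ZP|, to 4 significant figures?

56.05

The slot axis is L1's direction at -18.5°, so u = (cos -18.5°, sin -18.5°) = (0.9483, -0.3173) and n = (−sin -18.5°, cos -18.5°) = (0.3173, 0.9483). Z is at the origin and E lies 53.6 along u from Z, so E = 53.6·u = (50.83, -17.01). Tangency of A1 to both parallel lines with radius 16.4 puts B and V at Z ± 16.4·n: B = (5.204, 15.55), V = (-5.204, -15.55). Equal radii place P and D the same way about E: P = E + 16.4·n = (56.03, -1.455), D = E − 16.4·n = (45.63, -32.56). Then |ZP| = |P − Z| = 56.05.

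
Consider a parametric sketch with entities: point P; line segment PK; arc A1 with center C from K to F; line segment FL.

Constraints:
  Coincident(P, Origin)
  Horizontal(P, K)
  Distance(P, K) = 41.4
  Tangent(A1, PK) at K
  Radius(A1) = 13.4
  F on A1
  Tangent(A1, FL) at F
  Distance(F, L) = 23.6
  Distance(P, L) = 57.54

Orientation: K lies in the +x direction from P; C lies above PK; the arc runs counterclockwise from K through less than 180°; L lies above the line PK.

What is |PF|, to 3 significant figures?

56.7

P is at the origin; P and K share the same y with |PK| = 41.4 and K on the +x side, so K = (41.4, 0.00). A1 meets PK tangentially, so CK is at right angles to PK, so C = K + (0, 13.4) = (41.4, 13.4). Since CF ⟂ FL (tangency), |CL| = √(13.4² + 23.6²) = 27.1 regardless of where F sits on A1. So L lies on both circle(P, 57.54) and circle(C, 27.1); the above-PK intersection is L = (40.8, 40.5). F is the foot of the tangent from L: F = (52.9, 20.3).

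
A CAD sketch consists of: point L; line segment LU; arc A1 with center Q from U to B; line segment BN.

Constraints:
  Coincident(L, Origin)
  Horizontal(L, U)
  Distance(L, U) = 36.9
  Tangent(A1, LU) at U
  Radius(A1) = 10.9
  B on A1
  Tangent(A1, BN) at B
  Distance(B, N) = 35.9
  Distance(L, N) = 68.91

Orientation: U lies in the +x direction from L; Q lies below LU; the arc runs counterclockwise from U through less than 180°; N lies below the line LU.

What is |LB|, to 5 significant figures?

33.802

Checks: |QB| = 10.90 ✓; ∠(QB, BN) = 90.00° ✓; |BN| = 35.90 ✓; |LN| = 68.91 ✓.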